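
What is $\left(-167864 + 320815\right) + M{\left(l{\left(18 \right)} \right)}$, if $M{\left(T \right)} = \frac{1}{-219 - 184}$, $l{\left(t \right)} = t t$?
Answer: $\frac{61639252}{403} \approx 1.5295 \cdot 10^{5}$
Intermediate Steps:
$l{\left(t \right)} = t^{2}$
$M{\left(T \right)} = - \frac{1}{403}$ ($M{\left(T \right)} = \frac{1}{-403} = - \frac{1}{403}$)
$\left(-167864 + 320815\right) + M{\left(l{\left(18 \right)} \right)} = \left(-167864 + 320815\right) - \frac{1}{403} = 152951 - \frac{1}{403} = \frac{61639252}{403}$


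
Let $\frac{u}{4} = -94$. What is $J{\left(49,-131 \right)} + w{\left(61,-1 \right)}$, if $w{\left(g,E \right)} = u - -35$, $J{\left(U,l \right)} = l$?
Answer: $-472$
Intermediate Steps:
$u = -376$ ($u = 4 \left(-94\right) = -376$)
$w{\left(g,E \right)} = -341$ ($w{\left(g,E \right)} = -376 - -35 = -376 + 35 = -341$)
$J{\left(49,-131 \right)} + w{\left(61,-1 \right)} = -131 - 341 = -472$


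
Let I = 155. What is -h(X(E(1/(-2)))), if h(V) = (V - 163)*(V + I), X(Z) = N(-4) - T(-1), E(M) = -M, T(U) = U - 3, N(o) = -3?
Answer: 25272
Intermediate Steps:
T(U) = -3 + U
X(Z) = 1 (X(Z) = -3 - (-3 - 1) = -3 - 1*(-4) = -3 + 4 = 1)
h(V) = (-163 + V)*(155 + V) (h(V) = (V - 163)*(V + 155) = (-163 + V)*(155 + V))
-h(X(E(1/(-2)))) = -(-25265 + 1² - 8*1) = -(-25265 + 1 - 8) = -1*(-25272) = 25272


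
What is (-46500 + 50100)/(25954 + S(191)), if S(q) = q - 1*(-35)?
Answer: 180/1309 ≈ 0.13751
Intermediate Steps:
S(q) = 35 + q (S(q) = q + 35 = 35 + q)
(-46500 + 50100)/(25954 + S(191)) = (-46500 + 50100)/(25954 + (35 + 191)) = 3600/(25954 + 226) = 3600/26180 = 3600*(1/26180) = 180/1309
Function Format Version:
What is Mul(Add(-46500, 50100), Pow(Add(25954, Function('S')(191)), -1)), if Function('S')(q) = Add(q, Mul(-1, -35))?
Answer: Rational(180, 1309) ≈ 0.13751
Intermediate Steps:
Function('S')(q) = Add(35, q) (Function('S')(q) = Add(q, 35) = Add(35, q))
Mul(Add(-46500, 50100), Pow(Add(25954, Function('S')(191)), -1)) = Mul(Add(-46500, 50100), Pow(Add(25954, Add(35, 191)), -1)) = Mul(3600, Pow(Add(25954, 226), -1)) = Mul(3600, Pow(26180, -1)) = Mul(3600, Rational(1, 26180)) = Rational(180, 1309)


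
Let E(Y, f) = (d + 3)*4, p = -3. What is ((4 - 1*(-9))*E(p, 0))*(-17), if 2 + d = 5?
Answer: -5304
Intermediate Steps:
d = 3 (d = -2 + 5 = 3)
E(Y, f) = 24 (E(Y, f) = (3 + 3)*4 = 6*4 = 24)
((4 - 1*(-9))*E(p, 0))*(-17) = ((4 - 1*(-9))*24)*(-17) = ((4 + 9)*24)*(-17) = (13*24)*(-17) = 312*(-17) = -5304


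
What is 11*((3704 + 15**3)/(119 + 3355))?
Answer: 77869/3474 ≈ 22.415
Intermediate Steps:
11*((3704 + 15**3)/(119 + 3355)) = 11*((3704 + 3375)/3474) = 11*(7079*(1/3474)) = 11*(7079/3474) = 77869/3474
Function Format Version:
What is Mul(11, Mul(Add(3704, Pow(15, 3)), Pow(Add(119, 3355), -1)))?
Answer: Rational(77869, 3474) ≈ 22.415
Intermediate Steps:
Mul(11, Mul(Add(3704, Pow(15, 3)), Pow(Add(119, 3355), -1))) = Mul(11, Mul(Add(3704, 3375), Pow(3474, -1))) = Mul(11, Mul(7079, Rational(1, 3474))) = Mul(11, Rational(7079, 3474)) = Rational(77869, 3474)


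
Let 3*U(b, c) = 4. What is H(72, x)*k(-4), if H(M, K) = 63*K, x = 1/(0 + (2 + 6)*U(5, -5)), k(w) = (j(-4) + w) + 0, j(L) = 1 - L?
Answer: 189/32 ≈ 5.9063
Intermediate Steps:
U(b, c) = 4/3 (U(b, c) = (1/3)*4 = 4/3)
k(w) = 5 + w (k(w) = ((1 - 1*(-4)) + w) + 0 = ((1 + 4) + w) + 0 = (5 + w) + 0 = 5 + w)
x = 3/32 (x = 1/(0 + (2 + 6)*(4/3)) = 1/(0 + 8*(4/3)) = 1/(0 + 32/3) = 1/(32/3) = 3/32 ≈ 0.093750)
H(72, x)*k(-4) = (63*(3/32))*(5 - 4) = (189/32)*1 = 189/32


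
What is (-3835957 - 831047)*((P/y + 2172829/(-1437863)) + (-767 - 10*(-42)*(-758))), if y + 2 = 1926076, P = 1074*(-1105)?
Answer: 2062362955055990219367660/1384715269931 ≈ 1.4894e+12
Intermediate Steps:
P = -1186770
y = 1926074 (y = -2 + 1926076 = 1926074)
(-3835957 - 831047)*((P/y + 2172829/(-1437863)) + (-767 - 10*(-42)*(-758))) = (-3835957 - 831047)*((-1186770/1926074 + 2172829/(-1437863)) + (-767 - 10*(-42)*(-758))) = -4667004*((-1186770*1/1926074 + 2172829*(-1/1437863)) + (-767 + 420*(-758))) = -4667004*((-593385/963037 - 2172829/1437863) + (-767 - 318360)) = -4667004*(-2945721057928/1384715269931 - 319127) = -4667004*(-441902975668328165/1384715269931) = 2062362955055990219367660/1384715269931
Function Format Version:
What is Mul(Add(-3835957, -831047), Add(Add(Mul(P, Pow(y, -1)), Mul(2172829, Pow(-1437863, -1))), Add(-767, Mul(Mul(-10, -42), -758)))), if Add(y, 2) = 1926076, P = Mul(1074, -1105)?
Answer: Rational(2062362955055990219367660, 1384715269931) ≈ 1.4894e+12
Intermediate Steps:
P = -1186770
y = 1926074 (y = Add(-2, 1926076) = 1926074)
Mul(Add(-3835957, -831047), Add(Add(Mul(P, Pow(y, -1)), Mul(2172829, Pow(-1437863, -1))), Add(-767, Mul(Mul(-10, -42), -758)))) = Mul(Add(-3835957, -831047), Add(Add(Mul(-1186770, Pow(1926074, -1)), Mul(2172829, Pow(-1437863, -1))), Add(-767, Mul(Mul(-10, -42), -758)))) = Mul(-4667004, Add(Add(Mul(-1186770, Rational(1, 1926074)), Mul(2172829, Rational(-1, 1437863))), Add(-767, Mul(420, -758)))) = Mul(-4667004, Add(Add(Rational(-593385, 963037), Rational(-2172829, 1437863)), Add(-767, -318360))) = Mul(-4667004, Add(Rational(-2945721057928, 1384715269931), -319127)) = Mul(-4667004, Rational(-441902975668328165, 1384715269931)) = Rational(2062362955055990219367660, 1384715269931)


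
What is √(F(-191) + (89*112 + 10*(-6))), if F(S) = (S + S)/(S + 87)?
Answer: √6700291/26 ≈ 99.557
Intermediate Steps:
F(S) = 2*S/(87 + S) (F(S) = (2*S)/(87 + S) = 2*S/(87 + S))
√(F(-191) + (89*112 + 10*(-6))) = √(2*(-191)/(87 - 191) + (89*112 + 10*(-6))) = √(2*(-191)/(-104) + (9968 - 60)) = √(2*(-191)*(-1/104) + 9908) = √(191/52 + 9908) = √(515407/52) = √6700291/26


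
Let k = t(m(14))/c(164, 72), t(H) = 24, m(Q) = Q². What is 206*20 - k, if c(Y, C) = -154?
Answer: 317252/77 ≈ 4120.2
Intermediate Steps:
k = -12/77 (k = 24/(-154) = 24*(-1/154) = -12/77 ≈ -0.15584)
206*20 - k = 206*20 - 1*(-12/77) = 4120 + 12/77 = 317252/77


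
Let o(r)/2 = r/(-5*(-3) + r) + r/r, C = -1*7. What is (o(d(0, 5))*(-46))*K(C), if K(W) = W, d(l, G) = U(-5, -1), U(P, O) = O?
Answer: 598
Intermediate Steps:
C = -7
d(l, G) = -1
o(r) = 2 + 2*r/(15 + r) (o(r) = 2*(r/(-5*(-3) + r) + r/r) = 2*(r/(15 + r) + 1) = 2*(1 + r/(15 + r)) = 2 + 2*r/(15 + r))
(o(d(0, 5))*(-46))*K(C) = ((2*(15 + 2*(-1))/(15 - 1))*(-46))*(-7) = ((2*(15 - 2)/14)*(-46))*(-7) = ((2*(1/14)*13)*(-46))*(-7) = ((13/7)*(-46))*(-7) = -598/7*(-7) = 598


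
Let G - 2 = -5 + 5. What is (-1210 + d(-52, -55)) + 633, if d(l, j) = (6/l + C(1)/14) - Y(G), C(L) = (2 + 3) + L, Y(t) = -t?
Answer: -104593/182 ≈ -574.69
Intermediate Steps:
G = 2 (G = 2 + (-5 + 5) = 2 + 0 = 2)
C(L) = 5 + L
d(l, j) = 17/7 + 6/l (d(l, j) = (6/l + (5 + 1)/14) - (-1)*2 = (6/l + 6*(1/14)) - 1*(-2) = (6/l + 3/7) + 2 = (3/7 + 6/l) + 2 = 17/7 + 6/l)
(-1210 + d(-52, -55)) + 633 = (-1210 + (17/7 + 6/(-52))) + 633 = (-1210 + (17/7 + 6*(-1/52))) + 633 = (-1210 + (17/7 - 3/26)) + 633 = (-1210 + 421/182) + 633 = -219799/182 + 633 = -104593/182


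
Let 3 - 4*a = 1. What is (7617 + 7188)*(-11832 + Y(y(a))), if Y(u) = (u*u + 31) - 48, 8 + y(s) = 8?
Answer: -175424445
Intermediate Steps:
a = 1/2 (a = 3/4 - 1/4*1 = 3/4 - 1/4 = 1/2 ≈ 0.50000)
y(s) = 0 (y(s) = -8 + 8 = 0)
Y(u) = -17 + u**2 (Y(u) = (u**2 + 31) - 48 = (31 + u**2) - 48 = -17 + u**2)
(7617 + 7188)*(-11832 + Y(y(a))) = (7617 + 7188)*(-11832 + (-17 + 0**2)) = 14805*(-11832 + (-17 + 0)) = 14805*(-11832 - 17) = 14805*(-11849) = -175424445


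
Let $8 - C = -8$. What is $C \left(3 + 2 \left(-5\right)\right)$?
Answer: $-112$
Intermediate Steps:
$C = 16$ ($C = 8 - -8 = 8 + 8 = 16$)
$C \left(3 + 2 \left(-5\right)\right) = 16 \left(3 + 2 \left(-5\right)\right) = 16 \left(3 - 10\right) = 16 \left(-7\right) = -112$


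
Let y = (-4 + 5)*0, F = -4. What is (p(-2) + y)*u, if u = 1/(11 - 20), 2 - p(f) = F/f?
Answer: 0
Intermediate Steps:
y = 0 (y = 1*0 = 0)
p(f) = 2 + 4/f (p(f) = 2 - (-4)/f = 2 + 4/f)
u = -1/9 (u = 1/(-9) = -1/9 ≈ -0.11111)
(p(-2) + y)*u = ((2 + 4/(-2)) + 0)*(-1/9) = ((2 + 4*(-1/2)) + 0)*(-1/9) = ((2 - 2) + 0)*(-1/9) = (0 + 0)*(-1/9) = 0*(-1/9) = 0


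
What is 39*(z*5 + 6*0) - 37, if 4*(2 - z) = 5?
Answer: 437/4 ≈ 109.25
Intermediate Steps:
z = ¾ (z = 2 - ¼*5 = 2 - 5/4 = ¾ ≈ 0.75000)
39*(z*5 + 6*0) - 37 = 39*((¾)*5 + 6*0) - 37 = 39*(15/4 + 0) - 37 = 39*(15/4) - 37 = 585/4 - 37 = 437/4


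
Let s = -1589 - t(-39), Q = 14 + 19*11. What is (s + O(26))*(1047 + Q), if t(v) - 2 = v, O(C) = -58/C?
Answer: -25660350/13 ≈ -1.9739e+6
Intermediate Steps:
t(v) = 2 + v
Q = 223 (Q = 14 + 209 = 223)
s = -1552 (s = -1589 - (2 - 39) = -1589 - 1*(-37) = -1589 + 37 = -1552)
(s + O(26))*(1047 + Q) = (-1552 - 58/26)*(1047 + 223) = (-1552 - 58*1/26)*1270 = (-1552 - 29/13)*1270 = -20205/13*1270 = -25660350/13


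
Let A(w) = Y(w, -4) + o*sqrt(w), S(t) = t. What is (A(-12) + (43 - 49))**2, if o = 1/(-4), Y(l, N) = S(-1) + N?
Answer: (22 + I*sqrt(3))**2/4 ≈ 120.25 + 19.053*I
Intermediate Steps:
Y(l, N) = -1 + N
o = -1/4 (o = 1*(-1/4) = -1/4 ≈ -0.25000)
A(w) = -5 - sqrt(w)/4 (A(w) = (-1 - 4) - sqrt(w)/4 = -5 - sqrt(w)/4)
(A(-12) + (43 - 49))**2 = ((-5 - I*sqrt(3)/2) + (43 - 49))**2 = ((-5 - I*sqrt(3)/2) - 6)**2 = (-11 - I*sqrt(3)/2)**2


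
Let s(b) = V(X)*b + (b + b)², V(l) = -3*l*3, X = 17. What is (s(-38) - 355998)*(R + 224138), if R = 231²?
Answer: -95572875592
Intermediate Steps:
R = 53361
V(l) = -9*l
s(b) = -153*b + 4*b² (s(b) = (-9*17)*b + (b + b)² = -153*b + (2*b)² = -153*b + 4*b²)
(s(-38) - 355998)*(R + 224138) = (-38*(-153 + 4*(-38)) - 355998)*(53361 + 224138) = (-38*(-153 - 152) - 355998)*277499 = (-38*(-305) - 355998)*277499 = (11590 - 355998)*277499 = -344408*277499 = -95572875592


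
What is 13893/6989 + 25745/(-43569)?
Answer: 425372312/304503741 ≈ 1.3969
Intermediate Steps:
13893/6989 + 25745/(-43569) = 13893*(1/6989) + 25745*(-1/43569) = 13893/6989 - 25745/43569 = 425372312/304503741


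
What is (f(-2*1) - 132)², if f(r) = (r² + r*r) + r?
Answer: 15876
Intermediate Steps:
f(r) = r + 2*r² (f(r) = (r² + r²) + r = 2*r² + r = r + 2*r²)
(f(-2*1) - 132)² = ((-2*1)*(1 + 2*(-2*1)) - 132)² = (-2*(1 + 2*(-2)) - 132)² = (-2*(1 - 4) - 132)² = (-2*(-3) - 132)² = (6 - 132)² = (-126)² = 15876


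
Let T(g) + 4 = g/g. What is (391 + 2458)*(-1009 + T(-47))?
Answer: -2883188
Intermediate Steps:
T(g) = -3 (T(g) = -4 + g/g = -4 + 1 = -3)
(391 + 2458)*(-1009 + T(-47)) = (391 + 2458)*(-1009 - 3) = 2849*(-1012) = -2883188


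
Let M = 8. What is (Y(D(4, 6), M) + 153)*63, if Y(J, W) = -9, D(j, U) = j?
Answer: 9072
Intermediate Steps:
(Y(D(4, 6), M) + 153)*63 = (-9 + 153)*63 = 144*63 = 9072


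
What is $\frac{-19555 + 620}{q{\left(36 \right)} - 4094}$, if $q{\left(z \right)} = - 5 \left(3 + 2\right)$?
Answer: $\frac{18935}{4119} \approx 4.597$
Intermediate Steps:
$q{\left(z \right)} = -25$ ($q{\left(z \right)} = \left(-5\right) 5 = -25$)
$\frac{-19555 + 620}{q{\left(36 \right)} - 4094} = \frac{-19555 + 620}{-25 - 4094} = - \frac{18935}{-4119} = \left(-18935\right) \left(- \frac{1}{4119}\right) = \frac{18935}{4119}$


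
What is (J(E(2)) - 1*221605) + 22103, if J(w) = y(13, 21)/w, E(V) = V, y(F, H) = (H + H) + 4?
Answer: -199479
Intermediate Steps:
y(F, H) = 4 + 2*H (y(F, H) = 2*H + 4 = 4 + 2*H)
J(w) = 46/w (J(w) = (4 + 2*21)/w = (4 + 42)/w = 46/w)
(J(E(2)) - 1*221605) + 22103 = (46/2 - 1*221605) + 22103 = (46*(1/2) - 221605) + 22103 = (23 - 221605) + 22103 = -221582 + 22103 = -199479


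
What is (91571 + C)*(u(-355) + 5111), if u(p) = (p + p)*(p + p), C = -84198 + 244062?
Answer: 128033467785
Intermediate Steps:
C = 159864
u(p) = 4*p² (u(p) = (2*p)*(2*p) = 4*p²)
(91571 + C)*(u(-355) + 5111) = (91571 + 159864)*(4*(-355)² + 5111) = 251435*(4*126025 + 5111) = 251435*(504100 + 5111) = 251435*509211 = 128033467785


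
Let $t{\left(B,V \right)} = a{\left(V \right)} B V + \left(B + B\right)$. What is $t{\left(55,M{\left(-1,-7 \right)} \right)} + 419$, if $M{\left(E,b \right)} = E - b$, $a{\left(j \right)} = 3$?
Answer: $1519$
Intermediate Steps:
$t{\left(B,V \right)} = 2 B + 3 B V$ ($t{\left(B,V \right)} = 3 B V + \left(B + B\right) = 3 B V + 2 B = 2 B + 3 B V$)
$t{\left(55,M{\left(-1,-7 \right)} \right)} + 419 = 55 \left(2 + 3 \left(-1 - -7\right)\right) + 419 = 55 \left(2 + 3 \left(-1 + 7\right)\right) + 419 = 55 \left(2 + 3 \cdot 6\right) + 419 = 55 \left(2 + 18\right) + 419 = 55 \cdot 20 + 419 = 1100 + 419 = 1519$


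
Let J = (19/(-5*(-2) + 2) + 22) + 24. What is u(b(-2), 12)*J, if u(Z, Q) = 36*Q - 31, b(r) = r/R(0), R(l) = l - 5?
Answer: 228971/12 ≈ 19081.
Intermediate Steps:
R(l) = -5 + l
b(r) = -r/5 (b(r) = r/(-5 + 0) = r/(-5) = r*(-⅕) = -r/5)
u(Z, Q) = -31 + 36*Q
J = 571/12 (J = (19/(10 + 2) + 22) + 24 = (19/12 + 22) + 24 = 283/12 + 24 = 571/12 ≈ 47.583)
u(b(-2), 12)*J = (-31 + 36*12)*(571/12) = (-31 + 432)*(571/12) = 401*(571/12) = 228971/12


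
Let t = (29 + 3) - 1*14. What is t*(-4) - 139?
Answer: -211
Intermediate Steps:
t = 18 (t = 32 - 14 = 18)
t*(-4) - 139 = 18*(-4) - 139 = -72 - 139 = -211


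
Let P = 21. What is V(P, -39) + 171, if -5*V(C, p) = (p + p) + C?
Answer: 912/5 ≈ 182.40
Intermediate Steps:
V(C, p) = -2*p/5 - C/5 (V(C, p) = -((p + p) + C)/5 = -(2*p + C)/5 = -(C + 2*p)/5 = -2*p/5 - C/5)
V(P, -39) + 171 = (-⅖*(-39) - ⅕*21) + 171 = (78/5 - 21/5) + 171 = 57/5 + 171 = 912/5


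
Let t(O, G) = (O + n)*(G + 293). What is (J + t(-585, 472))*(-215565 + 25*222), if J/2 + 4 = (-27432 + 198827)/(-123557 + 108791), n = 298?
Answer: 113492457705120/2461 ≈ 4.6116e+10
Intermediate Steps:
J = -230459/7383 (J = -8 + 2*((-27432 + 198827)/(-123557 + 108791)) = -8 + 2*(171395/(-14766)) = -8 + 2*(171395*(-1/14766)) = -8 + 2*(-171395/14766) = -8 - 171395/7383 = -230459/7383 ≈ -31.215)
t(O, G) = (293 + G)*(298 + O) (t(O, G) = (O + 298)*(G + 293) = (298 + O)*(293 + G) = (293 + G)*(298 + O))
(J + t(-585, 472))*(-215565 + 25*222) = (-230459/7383 + (87314 + 293*(-585) + 298*472 + 472*(-585)))*(-215565 + 25*222) = (-230459/7383 + (87314 - 171405 + 140656 - 276120))*(-215565 + 5550) = (-230459/7383 - 219555)*(-210015) = -1621205024/7383*(-210015) = 113492457705120/2461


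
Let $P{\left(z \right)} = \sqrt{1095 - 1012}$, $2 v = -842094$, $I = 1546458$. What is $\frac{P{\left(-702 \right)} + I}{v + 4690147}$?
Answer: $\frac{773229}{2134550} + \frac{\sqrt{83}}{4269100} \approx 0.36225$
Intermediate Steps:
$v = -421047$ ($v = \frac{1}{2} \left(-842094\right) = -421047$)
$P{\left(z \right)} = \sqrt{83}$
$\frac{P{\left(-702 \right)} + I}{v + 4690147} = \frac{\sqrt{83} + 1546458}{-421047 + 4690147} = \frac{1546458 + \sqrt{83}}{4269100} = \left(1546458 + \sqrt{83}\right) \frac{1}{4269100} = \frac{773229}{2134550} + \frac{\sqrt{83}}{4269100}$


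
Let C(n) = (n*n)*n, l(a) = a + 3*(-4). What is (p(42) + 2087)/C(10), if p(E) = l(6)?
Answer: 2081/1000 ≈ 2.0810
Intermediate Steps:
l(a) = -12 + a (l(a) = a - 12 = -12 + a)
p(E) = -6 (p(E) = -12 + 6 = -6)
C(n) = n³ (C(n) = n²*n = n³)
(p(42) + 2087)/C(10) = (-6 + 2087)/(10³) = 2081/1000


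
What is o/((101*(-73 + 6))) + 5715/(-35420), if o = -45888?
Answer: 317335911/47937428 ≈ 6.6198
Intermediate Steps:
o/((101*(-73 + 6))) + 5715/(-35420) = -45888*1/(101*(-73 + 6)) + 5715/(-35420) = -45888/(101*(-67)) + 5715*(-1/35420) = -45888/(-6767) - 1143/7084 = -45888*(-1/6767) - 1143/7084 = 45888/6767 - 1143/7084 = 317335911/47937428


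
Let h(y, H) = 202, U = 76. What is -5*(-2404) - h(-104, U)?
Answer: 11818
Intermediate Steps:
-5*(-2404) - h(-104, U) = -5*(-2404) - 1*202 = 12020 - 202 = 11818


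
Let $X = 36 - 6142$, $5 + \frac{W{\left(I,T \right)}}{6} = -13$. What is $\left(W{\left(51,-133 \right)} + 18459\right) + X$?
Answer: $12245$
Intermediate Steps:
$W{\left(I,T \right)} = -108$ ($W{\left(I,T \right)} = -30 + 6 \left(-13\right) = -30 - 78 = -108$)
$X = -6106$ ($X = 36 - 6142 = -6106$)
$\left(W{\left(51,-133 \right)} + 18459\right) + X = \left(-108 + 18459\right) - 6106 = 18351 - 6106 = 12245$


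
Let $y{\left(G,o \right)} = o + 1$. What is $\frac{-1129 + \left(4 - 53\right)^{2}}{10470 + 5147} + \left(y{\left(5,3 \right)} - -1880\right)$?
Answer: $\frac{29423700}{15617} \approx 1884.1$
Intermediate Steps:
$y{\left(G,o \right)} = 1 + o$
$\frac{-1129 + \left(4 - 53\right)^{2}}{10470 + 5147} + \left(y{\left(5,3 \right)} - -1880\right) = \frac{-1129 + \left(4 - 53\right)^{2}}{10470 + 5147} + \left(\left(1 + 3\right) - -1880\right) = \frac{-1129 + \left(-49\right)^{2}}{15617} + \left(4 + 1880\right) = \left(-1129 + 2401\right) \frac{1}{15617} + 1884 = 1272 \cdot \frac{1}{15617} + 1884 = \frac{1272}{15617} + 1884 = \frac{29423700}{15617}$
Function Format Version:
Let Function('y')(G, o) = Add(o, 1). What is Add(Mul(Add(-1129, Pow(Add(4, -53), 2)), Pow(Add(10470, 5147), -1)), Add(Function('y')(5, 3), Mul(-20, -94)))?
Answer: Rational(29423700, 15617) ≈ 1884.1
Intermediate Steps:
Function('y')(G, o) = Add(1, o)
Add(Mul(Add(-1129, Pow(Add(4, -53), 2)), Pow(Add(10470, 5147), -1)), Add(Function('y')(5, 3), Mul(-20, -94))) = Add(Mul(Add(-1129, Pow(Add(4, -53), 2)), Pow(Add(10470, 5147), -1)), Add(Add(1, 3), Mul(-20, -94))) = Add(Mul(Add(-1129, Pow(-49, 2)), Pow(15617, -1)), Add(4, 1880)) = Add(Mul(Add(-1129, 2401), Rational(1, 15617)), 1884) = Add(Mul(1272, Rational(1, 15617)), 1884) = Add(Rational(1272, 15617), 1884) = Rational(29423700, 15617)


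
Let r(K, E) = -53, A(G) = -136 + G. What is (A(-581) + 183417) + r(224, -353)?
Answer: 182647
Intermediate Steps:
(A(-581) + 183417) + r(224, -353) = ((-136 - 581) + 183417) - 53 = (-717 + 183417) - 53 = 182700 - 53 = 182647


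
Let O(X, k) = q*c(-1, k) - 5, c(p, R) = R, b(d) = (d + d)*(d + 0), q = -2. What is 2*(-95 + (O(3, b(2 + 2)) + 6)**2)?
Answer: 7748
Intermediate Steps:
b(d) = 2*d**2 (b(d) = (2*d)*d = 2*d**2)
O(X, k) = -5 - 2*k (O(X, k) = -2*k - 5 = -5 - 2*k)
2*(-95 + (O(3, b(2 + 2)) + 6)**2) = 2*(-95 + ((-5 - 4*(2 + 2)**2) + 6)**2) = 2*(-95 + ((-5 - 4*4**2) + 6)**2) = 2*(-95 + ((-5 - 4*16) + 6)**2) = 2*(-95 + ((-5 - 2*32) + 6)**2) = 2*(-95 + ((-5 - 64) + 6)**2) = 2*(-95 + (-69 + 6)**2) = 2*(-95 + (-63)**2) = 2*(-95 + 3969) = 2*3874 = 7748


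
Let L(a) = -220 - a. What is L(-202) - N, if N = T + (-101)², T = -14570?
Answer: 4351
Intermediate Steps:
N = -4369 (N = -14570 + (-101)² = -14570 + 10201 = -4369)
L(-202) - N = (-220 - 1*(-202)) - 1*(-4369) = (-220 + 202) + 4369 = -18 + 4369 = 4351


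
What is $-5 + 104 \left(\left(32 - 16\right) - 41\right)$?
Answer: $-2605$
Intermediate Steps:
$-5 + 104 \left(\left(32 - 16\right) - 41\right) = -5 + 104 \left(16 - 41\right) = -5 + 104 \left(-25\right) = -5 - 2600 = -2605$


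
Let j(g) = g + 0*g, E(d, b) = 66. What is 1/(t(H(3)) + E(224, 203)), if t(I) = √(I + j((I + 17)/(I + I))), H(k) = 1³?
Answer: 33/2173 - √10/4346 ≈ 0.014459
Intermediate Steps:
H(k) = 1
j(g) = g (j(g) = g + 0 = g)
t(I) = √(I + (17 + I)/(2*I)) (t(I) = √(I + (I + 17)/(I + I)) = √(I + (17 + I)/((2*I))) = √(I + (17 + I)*(1/(2*I))) = √(I + (17 + I)/(2*I)))
1/(t(H(3)) + E(224, 203)) = 1/(√(2 + 4*1 + 34/1)/2 + 66) = 1/(√(2 + 4 + 34*1)/2 + 66) = 1/(√(2 + 4 + 34)/2 + 66) = 1/(√40/2 + 66) = 1/((2*√10)/2 + 66) = 1/(√10 + 66) = 1/(66 + √10)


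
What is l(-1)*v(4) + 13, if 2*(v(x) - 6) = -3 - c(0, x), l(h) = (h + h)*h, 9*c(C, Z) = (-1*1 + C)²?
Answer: 197/9 ≈ 21.889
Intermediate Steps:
c(C, Z) = (-1 + C)²/9 (c(C, Z) = (-1*1 + C)²/9 = (-1 + C)²/9)
l(h) = 2*h² (l(h) = (2*h)*h = 2*h²)
v(x) = 40/9 (v(x) = 6 + (-3 - (-1 + 0)²/9)/2 = 6 + (-3 - (-1)²/9)/2 = 6 + (-3 - 1/9)/2 = 6 + (-3 - 1*⅑)/2 = 6 + (-3 - ⅑)/2 = 6 + (½)*(-28/9) = 6 - 14/9 = 40/9)
l(-1)*v(4) + 13 = (2*(-1)²)*(40/9) + 13 = (2*1)*(40/9) + 13 = 2*(40/9) + 13 = 80/9 + 13 = 197/9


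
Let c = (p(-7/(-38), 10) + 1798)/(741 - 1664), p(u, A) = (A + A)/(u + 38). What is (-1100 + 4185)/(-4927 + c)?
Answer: -4131657205/6601207729 ≈ -0.62589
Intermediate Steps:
p(u, A) = 2*A/(38 + u) (p(u, A) = (2*A)/(38 + u) = 2*A/(38 + u))
c = -2609658/1339273 (c = (2*10/(38 - 7/(-38)) + 1798)/(741 - 1664) = (2*10/(38 - 7*(-1/38)) + 1798)/(-923) = (2*10/(38 + 7/38) + 1798)*(-1/923) = (2*10/(1451/38) + 1798)*(-1/923) = (2*10*(38/1451) + 1798)*(-1/923) = (760/1451 + 1798)*(-1/923) = (2609658/1451)*(-1/923) = -2609658/1339273 ≈ -1.9486)
(-1100 + 4185)/(-4927 + c) = (-1100 + 4185)/(-4927 - 2609658/1339273) = 3085/(-6601207729/1339273) = 3085*(-1339273/6601207729) = -4131657205/6601207729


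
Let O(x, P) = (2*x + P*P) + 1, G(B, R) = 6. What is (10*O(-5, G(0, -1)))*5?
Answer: 1350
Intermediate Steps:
O(x, P) = 1 + P² + 2*x (O(x, P) = (2*x + P²) + 1 = (P² + 2*x) + 1 = 1 + P² + 2*x)
(10*O(-5, G(0, -1)))*5 = (10*(1 + 6² + 2*(-5)))*5 = (10*(1 + 36 - 10))*5 = (10*27)*5 = 270*5 = 1350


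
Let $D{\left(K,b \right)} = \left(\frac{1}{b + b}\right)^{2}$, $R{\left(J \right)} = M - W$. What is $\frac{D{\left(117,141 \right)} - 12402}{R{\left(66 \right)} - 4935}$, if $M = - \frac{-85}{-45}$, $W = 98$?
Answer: $\frac{986256647}{400394504} \approx 2.4632$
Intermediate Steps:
$M = - \frac{17}{9}$ ($M = - \frac{\left(-85\right) \left(-1\right)}{45} = \left(-1\right) \frac{17}{9} = - \frac{17}{9} \approx -1.8889$)
$R{\left(J \right)} = - \frac{899}{9}$ ($R{\left(J \right)} = - \frac{17}{9} - 98 = - \frac{899}{9}$)
$D{\left(K,b \right)} = \frac{1}{4 b^{2}}$ ($D{\left(K,b \right)} = \left(\frac{1}{2 b}\right)^{2} = \frac{1}{4 b^{2}}$)
$\frac{D{\left(117,141 \right)} - 12402}{R{\left(66 \right)} - 4935} = \frac{\frac{1}{4 \cdot 19881} - 12402}{- \frac{899}{9} - 4935} = \frac{\frac{1}{4} \cdot \frac{1}{19881} - 12402}{- \frac{45314}{9}} = \left(\frac{1}{79524} - 12402\right) \left(- \frac{9}{45314}\right) = \left(- \frac{986256647}{79524}\right) \left(- \frac{9}{45314}\right) = \frac{986256647}{400394504}$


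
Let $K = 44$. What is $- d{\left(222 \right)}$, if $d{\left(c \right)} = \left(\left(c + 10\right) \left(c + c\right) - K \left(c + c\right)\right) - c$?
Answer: $-83250$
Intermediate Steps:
$d{\left(c \right)} = - 89 c + 2 c \left(10 + c\right)$ ($d{\left(c \right)} = \left(\left(c + 10\right) \left(c + c\right) - 44 \left(c + c\right)\right) - c = \left(\left(10 + c\right) 2 c - 44 \cdot 2 c\right) - c = \left(2 c \left(10 + c\right) - 88 c\right) - c = \left(- 88 c + 2 c \left(10 + c\right)\right) - c = - 89 c + 2 c \left(10 + c\right)$)
$- d{\left(222 \right)} = - 222 \left(-69 + 2 \cdot 222\right) = - 222 \left(-69 + 444\right) = - 222 \cdot 375 = \left(-1\right) 83250 = -83250$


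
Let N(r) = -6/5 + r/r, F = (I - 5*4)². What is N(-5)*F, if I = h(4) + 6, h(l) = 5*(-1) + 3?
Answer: -256/5 ≈ -51.200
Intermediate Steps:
h(l) = -2 (h(l) = -5 + 3 = -2)
I = 4 (I = -2 + 6 = 4)
F = 256 (F = (4 - 5*4)² = (4 - 20)² = (-16)² = 256)
N(r) = -⅕ (N(r) = -6*⅕ + 1 = -6/5 + 1 = -⅕)
N(-5)*F = -⅕*256 = -256/5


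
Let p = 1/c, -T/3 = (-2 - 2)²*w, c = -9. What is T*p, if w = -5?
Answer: -80/3 ≈ -26.667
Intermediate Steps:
T = 240 (T = -3*(-2 - 2)²*(-5) = -3*(-4)²*(-5) = -48*(-5) = -3*(-80) = 240)
p = -⅑ (p = 1/(-9) = -⅑ ≈ -0.11111)
T*p = 240*(-⅑) = -80/3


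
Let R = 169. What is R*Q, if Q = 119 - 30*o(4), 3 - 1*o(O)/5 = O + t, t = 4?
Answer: 146861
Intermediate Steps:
o(O) = -5 - 5*O (o(O) = 15 - 5*(O + 4) = 15 - 5*(4 + O) = 15 + (-20 - 5*O) = -5 - 5*O)
Q = 869 (Q = 119 - 30*(-5 - 5*4) = 119 - 30*(-5 - 20) = 119 - 30*(-25) = 119 - 1*(-750) = 119 + 750 = 869)
R*Q = 169*869 = 146861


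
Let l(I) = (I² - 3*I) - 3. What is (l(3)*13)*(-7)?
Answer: 273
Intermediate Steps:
l(I) = -3 + I² - 3*I
(l(3)*13)*(-7) = ((-3 + 3² - 3*3)*13)*(-7) = ((-3 + 9 - 9)*13)*(-7) = -3*13*(-7) = -39*(-7) = 273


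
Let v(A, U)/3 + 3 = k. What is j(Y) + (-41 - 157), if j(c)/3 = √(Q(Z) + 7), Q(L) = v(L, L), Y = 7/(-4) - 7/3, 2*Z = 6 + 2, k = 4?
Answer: -198 + 3*√10 ≈ -188.51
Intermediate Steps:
v(A, U) = 3 (v(A, U) = -9 + 3*4 = -9 + 12 = 3)
Z = 4 (Z = (6 + 2)/2 = (½)*8 = 4)
Y = -49/12 (Y = 7*(-¼) - 7*⅓ = -7/4 - 7/3 = -49/12 ≈ -4.0833)
Q(L) = 3
j(c) = 3*√10 (j(c) = 3*√(3 + 7) = 3*√10)
j(Y) + (-41 - 157) = 3*√10 + (-41 - 157) = 3*√10 - 198 = -198 + 3*√10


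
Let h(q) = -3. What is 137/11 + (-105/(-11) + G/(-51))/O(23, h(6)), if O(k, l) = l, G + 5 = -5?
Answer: 15496/1683 ≈ 9.2074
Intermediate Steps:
G = -10 (G = -5 - 5 = -10)
137/11 + (-105/(-11) + G/(-51))/O(23, h(6)) = 137/11 + (-105/(-11) - 10/(-51))/(-3) = 137*(1/11) + (-105*(-1/11) - 10*(-1/51))*(-⅓) = 137/11 + (105/11 + 10/51)*(-⅓) = 137/11 + (5465/561)*(-⅓) = 137/11 - 5465/1683 = 15496/1683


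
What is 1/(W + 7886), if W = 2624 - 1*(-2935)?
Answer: 1/13445 ≈ 7.4377e-5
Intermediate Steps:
W = 5559 (W = 2624 + 2935 = 5559)
1/(W + 7886) = 1/(5559 + 7886) = 1/13445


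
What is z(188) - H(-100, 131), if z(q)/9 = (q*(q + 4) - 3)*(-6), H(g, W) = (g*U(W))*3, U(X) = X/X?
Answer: -1948722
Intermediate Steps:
U(X) = 1
H(g, W) = 3*g (H(g, W) = (g*1)*3 = g*3 = 3*g)
z(q) = 162 - 54*q*(4 + q) (z(q) = 9*((q*(q + 4) - 3)*(-6)) = 9*((q*(4 + q) - 3)*(-6)) = 9*((-3 + q*(4 + q))*(-6)) = 9*(18 - 6*q*(4 + q)) = 162 - 54*q*(4 + q))
z(188) - H(-100, 131) = (162 - 216*188 - 54*188²) - 3*(-100) = (162 - 40608 - 54*35344) - 1*(-300) = (162 - 40608 - 1908576) + 300 = -1949022 + 300 = -1948722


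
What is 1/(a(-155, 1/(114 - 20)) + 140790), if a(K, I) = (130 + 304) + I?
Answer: 94/13275057 ≈ 7.0809e-6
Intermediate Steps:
a(K, I) = 434 + I
1/(a(-155, 1/(114 - 20)) + 140790) = 1/((434 + 1/(114 - 20)) + 140790) = 1/((434 + 1/94) + 140790) = 1/(40797/94 + 140790) = 1/(13275057/94) = 94/13275057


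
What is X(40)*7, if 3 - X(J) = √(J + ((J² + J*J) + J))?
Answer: 21 - 28*√205 ≈ -379.90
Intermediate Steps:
X(J) = 3 - √(2*J + 2*J²) (X(J) = 3 - √(J + ((J² + J*J) + J)) = 3 - √(J + ((J² + J²) + J)) = 3 - √(J + (2*J² + J)) = 3 - √(J + (J + 2*J²)) = 3 - √(2*J + 2*J²))
X(40)*7 = (3 - √2*√(40*(1 + 40)))*7 = (3 - √2*√(40*41))*7 = (3 - √2*√1640)*7 = (3 - √2*2*√410)*7 = (3 - 4*√205)*7 = 21 - 28*√205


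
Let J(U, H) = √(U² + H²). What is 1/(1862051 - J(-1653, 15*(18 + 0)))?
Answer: 1862051/3467231121292 + 3*√311701/3467231121292 ≈ 5.3753e-7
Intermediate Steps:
J(U, H) = √(H² + U²)
1/(1862051 - J(-1653, 15*(18 + 0))) = 1/(1862051 - √((15*(18 + 0))² + (-1653)²)) = 1/(1862051 - √((15*18)² + 2732409)) = 1/(1862051 - √(270² + 2732409)) = 1/(1862051 - √(72900 + 2732409)) = 1/(1862051 - √2805309) = 1/(1862051 - 3*√311701)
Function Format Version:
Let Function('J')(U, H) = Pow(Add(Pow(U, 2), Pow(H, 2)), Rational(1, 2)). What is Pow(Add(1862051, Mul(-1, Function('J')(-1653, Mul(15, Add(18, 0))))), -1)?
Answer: Add(Rational(1862051, 3467231121292), Mul(Rational(3, 3467231121292), Pow(311701, Rational(1, 2)))) ≈ 5.3753e-7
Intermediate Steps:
Function('J')(U, H) = Pow(Add(Pow(H, 2), Pow(U, 2)), Rational(1, 2))
Pow(Add(1862051, Mul(-1, Function('J')(-1653, Mul(15, Add(18, 0))))), -1) = Pow(Add(1862051, Mul(-1, Pow(Add(Pow(Mul(15, Add(18, 0)), 2), Pow(-1653, 2)), Rational(1, 2)))), -1) = Pow(Add(1862051, Mul(-1, Pow(Add(Pow(Mul(15, 18), 2), 2732409), Rational(1, 2)))), -1) = Pow(Add(1862051, Mul(-1, Pow(Add(Pow(270, 2), 2732409), Rational(1, 2)))), -1) = Pow(Add(1862051, Mul(-1, Pow(Add(72900, 2732409), Rational(1, 2)))), -1) = Pow(Add(1862051, Mul(-1, Pow(2805309, Rational(1, 2)))), -1) = Pow(Add(1862051, Mul(-1, Mul(3, Pow(311701, Rational(1, 2))))), -1) = Pow(Add(1862051, Mul(-3, Pow(311701, Rational(1, 2)))), -1)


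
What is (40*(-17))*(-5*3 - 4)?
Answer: 12920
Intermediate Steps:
(40*(-17))*(-5*3 - 4) = -680*(-15 - 4) = -680*(-19) = 12920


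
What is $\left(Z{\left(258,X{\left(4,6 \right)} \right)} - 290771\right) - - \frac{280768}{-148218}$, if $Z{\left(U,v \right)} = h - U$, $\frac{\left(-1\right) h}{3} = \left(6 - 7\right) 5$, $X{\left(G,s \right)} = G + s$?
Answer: $- \frac{21566896910}{74109} \approx -2.9102 \cdot 10^{5}$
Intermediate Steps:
$h = 15$ ($h = - 3 \left(6 - 7\right) 5 = - 3 \left(\left(-1\right) 5\right) = \left(-3\right) \left(-5\right) = 15$)
$Z{\left(U,v \right)} = 15 - U$
$\left(Z{\left(258,X{\left(4,6 \right)} \right)} - 290771\right) - - \frac{280768}{-148218} = \left(\left(15 - 258\right) - 290771\right) - - \frac{280768}{-148218} = \left(\left(15 - 258\right) - 290771\right) - \left(-280768\right) \left(- \frac{1}{148218}\right) = \left(-243 - 290771\right) - \frac{140384}{74109} = -291014 - \frac{140384}{74109} = - \frac{21566896910}{74109}$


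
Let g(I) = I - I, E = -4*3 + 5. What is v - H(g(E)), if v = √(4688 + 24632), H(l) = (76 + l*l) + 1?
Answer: -77 + 2*√7330 ≈ 94.231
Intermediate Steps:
E = -7 (E = -12 + 5 = -7)
g(I) = 0
H(l) = 77 + l² (H(l) = (76 + l²) + 1 = 77 + l²)
v = 2*√7330 (v = √29320 = 2*√7330 ≈ 171.23)
v - H(g(E)) = 2*√7330 - (77 + 0²) = 2*√7330 - (77 + 0) = 2*√7330 - 1*77 = 2*√7330 - 77 = -77 + 2*√7330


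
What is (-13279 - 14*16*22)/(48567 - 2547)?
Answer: -6069/15340 ≈ -0.39563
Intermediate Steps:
(-13279 - 14*16*22)/(48567 - 2547) = (-13279 - 224*22)/46020 = (-13279 - 4928)*(1/46020) = -18207*1/46020 = -6069/15340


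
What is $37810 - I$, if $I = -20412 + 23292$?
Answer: $34930$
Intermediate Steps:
$I = 2880$
$37810 - I = 37810 - 2880 = 34930$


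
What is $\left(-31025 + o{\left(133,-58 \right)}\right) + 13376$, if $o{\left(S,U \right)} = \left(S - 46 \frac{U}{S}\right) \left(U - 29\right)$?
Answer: $- \frac{4118376}{133} \approx -30965.0$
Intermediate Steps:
$o{\left(S,U \right)} = \left(-29 + U\right) \left(S - \frac{46 U}{S}\right)$ ($o{\left(S,U \right)} = \left(S - \frac{46 U}{S}\right) \left(-29 + U\right) = \left(-29 + U\right) \left(S - \frac{46 U}{S}\right)$)
$\left(-31025 + o{\left(133,-58 \right)}\right) + 13376 = \left(-31025 + \frac{- 46 \left(-58\right)^{2} + 1334 \left(-58\right) + 133^{2} \left(-29 - 58\right)}{133}\right) + 13376 = \left(-31025 + \frac{\left(-46\right) 3364 - 77372 + 17689 \left(-87\right)}{133}\right) + 13376 = \left(-31025 + \frac{-154744 - 77372 - 1538943}{133}\right) + 13376 = \left(-31025 + \frac{1}{133} \left(-1771059\right)\right) + 13376 = \left(-31025 - \frac{1771059}{133}\right) + 13376 = - \frac{5897384}{133} + 13376 = - \frac{4118376}{133}$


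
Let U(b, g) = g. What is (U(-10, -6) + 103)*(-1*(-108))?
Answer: 10476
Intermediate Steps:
(U(-10, -6) + 103)*(-1*(-108)) = (-6 + 103)*(-1*(-108)) = 97*108 = 10476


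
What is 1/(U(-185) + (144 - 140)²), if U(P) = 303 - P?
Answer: 1/504 ≈ 0.0019841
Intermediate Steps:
1/(U(-185) + (144 - 140)²) = 1/((303 - 1*(-185)) + (144 - 140)²) = 1/((303 + 185) + 4²) = 1/(488 + 16) = 1/504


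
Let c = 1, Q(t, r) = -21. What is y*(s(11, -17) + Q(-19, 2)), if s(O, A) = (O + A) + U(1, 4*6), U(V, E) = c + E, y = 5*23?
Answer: -230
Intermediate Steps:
y = 115
U(V, E) = 1 + E
s(O, A) = 25 + A + O (s(O, A) = (O + A) + (1 + 4*6) = (A + O) + (1 + 24) = (A + O) + 25 = 25 + A + O)
y*(s(11, -17) + Q(-19, 2)) = 115*((25 - 17 + 11) - 21) = 115*(19 - 21) = 115*(-2) = -230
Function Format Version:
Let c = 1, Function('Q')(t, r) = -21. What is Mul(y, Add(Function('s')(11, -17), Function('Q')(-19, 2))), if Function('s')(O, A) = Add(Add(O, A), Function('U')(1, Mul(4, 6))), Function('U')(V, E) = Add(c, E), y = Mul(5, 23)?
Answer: -230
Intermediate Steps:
y = 115
Function('U')(V, E) = Add(1, E)
Function('s')(O, A) = Add(25, A, O) (Function('s')(O, A) = Add(Add(O, A), Add(1, Mul(4, 6))) = Add(Add(A, O), Add(1, 24)) = Add(Add(A, O), 25) = Add(25, A, O))
Mul(y, Add(Function('s')(11, -17), Function('Q')(-19, 2))) = Mul(115, Add(Add(25, -17, 11), -21)) = Mul(115, Add(19, -21)) = Mul(115, -2) = -230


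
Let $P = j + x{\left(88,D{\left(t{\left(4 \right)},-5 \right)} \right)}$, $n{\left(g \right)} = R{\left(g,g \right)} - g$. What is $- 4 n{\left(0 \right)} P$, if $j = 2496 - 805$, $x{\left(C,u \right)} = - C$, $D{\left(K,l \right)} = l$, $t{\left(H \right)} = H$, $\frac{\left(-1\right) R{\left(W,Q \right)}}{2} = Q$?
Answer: $0$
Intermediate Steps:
$R{\left(W,Q \right)} = - 2 Q$
$n{\left(g \right)} = - 3 g$ ($n{\left(g \right)} = - 2 g - g = - 3 g$)
$j = 1691$
$P = 1603$ ($P = 1691 - 88 = 1603$)
$- 4 n{\left(0 \right)} P = - 4 \left(\left(-3\right) 0\right) 1603 = \left(-4\right) 0 \cdot 1603 = 0 \cdot 1603 = 0$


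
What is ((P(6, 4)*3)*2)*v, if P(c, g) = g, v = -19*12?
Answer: -5472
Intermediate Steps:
v = -228
((P(6, 4)*3)*2)*v = ((4*3)*2)*(-228) = (12*2)*(-228) = 24*(-228) = -5472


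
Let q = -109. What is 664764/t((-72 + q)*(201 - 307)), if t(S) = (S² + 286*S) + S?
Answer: 110794/62268163 ≈ 0.0017793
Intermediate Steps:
t(S) = S² + 287*S
664764/t((-72 + q)*(201 - 307)) = 664764/((((-72 - 109)*(201 - 307))*(287 + (-72 - 109)*(201 - 307)))) = 664764/(((-181*(-106))*(287 - 181*(-106)))) = 664764/((19186*(287 + 19186))) = 664764/((19186*19473)) = 664764/373608978 = 664764*(1/373608978) = 110794/62268163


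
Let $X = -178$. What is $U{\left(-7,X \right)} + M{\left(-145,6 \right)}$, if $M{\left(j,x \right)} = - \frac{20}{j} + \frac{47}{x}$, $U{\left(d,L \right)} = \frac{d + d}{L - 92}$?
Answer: $\frac{62821}{7830} \approx 8.0231$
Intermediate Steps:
$U{\left(d,L \right)} = \frac{2 d}{-92 + L}$
$U{\left(-7,X \right)} + M{\left(-145,6 \right)} = 2 \left(-7\right) \frac{1}{-92 - 178} + \left(- \frac{20}{-145} + \frac{47}{6}\right) = 2 \left(-7\right) \frac{1}{-270} + \left(\left(-20\right) \left(- \frac{1}{145}\right) + 47 \cdot \frac{1}{6}\right) = 2 \left(-7\right) \left(- \frac{1}{270}\right) + \left(\frac{4}{29} + \frac{47}{6}\right) = \frac{7}{135} + \frac{1387}{174} = \frac{62821}{7830}$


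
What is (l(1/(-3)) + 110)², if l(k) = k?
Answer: 108241/9 ≈ 12027.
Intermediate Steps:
(l(1/(-3)) + 110)² = (1/(-3) + 110)² = (-⅓ + 110)² = (329/3)² = 108241/9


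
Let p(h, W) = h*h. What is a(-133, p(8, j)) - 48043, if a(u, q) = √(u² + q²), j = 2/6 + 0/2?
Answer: -48043 + √21785 ≈ -47895.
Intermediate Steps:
j = ⅓ (j = 2*(⅙) + 0*(½) = ⅓ + 0 = ⅓ ≈ 0.33333)
p(h, W) = h²
a(u, q) = √(q² + u²)
a(-133, p(8, j)) - 48043 = √((8²)² + (-133)²) - 48043 = √(64² + 17689) - 48043 = √(4096 + 17689) - 48043 = √21785 - 48043 = -48043 + √21785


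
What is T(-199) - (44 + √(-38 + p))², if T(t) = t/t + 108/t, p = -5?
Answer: -376616/199 - 88*I*√43 ≈ -1892.5 - 577.05*I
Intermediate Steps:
T(t) = 1 + 108/t
T(-199) - (44 + √(-38 + p))² = (108 - 199)/(-199) - (44 + √(-38 - 5))² = -1/199*(-91) - (44 + √(-43))² = 91/199 - (44 + I*√43)²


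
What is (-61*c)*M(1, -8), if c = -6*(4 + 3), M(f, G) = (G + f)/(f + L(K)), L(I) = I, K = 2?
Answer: -5978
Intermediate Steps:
M(f, G) = (G + f)/(2 + f) (M(f, G) = (G + f)/(f + 2) = (G + f)/(2 + f))
c = -42 (c = -6*7 = -42)
(-61*c)*M(1, -8) = (-61*(-42))*((-8 + 1)/(2 + 1)) = 2562*(-7/3) = -5978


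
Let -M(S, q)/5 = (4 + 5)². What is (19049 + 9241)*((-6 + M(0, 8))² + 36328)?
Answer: 5806494210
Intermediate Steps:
M(S, q) = -405 (M(S, q) = -5*(4 + 5)² = -5*9² = -5*81 = -405)
(19049 + 9241)*((-6 + M(0, 8))² + 36328) = (19049 + 9241)*((-6 - 405)² + 36328) = 28290*((-411)² + 36328) = 28290*(168921 + 36328) = 28290*205249 = 5806494210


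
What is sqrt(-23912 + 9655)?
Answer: I*sqrt(14257) ≈ 119.4*I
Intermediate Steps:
sqrt(-23912 + 9655) = sqrt(-14257) = I*sqrt(14257)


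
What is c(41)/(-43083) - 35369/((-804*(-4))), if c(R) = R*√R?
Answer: -35369/3216 - 41*√41/43083 ≈ -11.004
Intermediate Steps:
c(R) = R^(3/2)
c(41)/(-43083) - 35369/((-804*(-4))) = 41^(3/2)/(-43083) - 35369/((-804*(-4))) = (41*√41)*(-1/43083) - 35369/3216 = -41*√41/43083 - 35369*1/3216 = -41*√41/43083 - 35369/3216 = -35369/3216 - 41*√41/43083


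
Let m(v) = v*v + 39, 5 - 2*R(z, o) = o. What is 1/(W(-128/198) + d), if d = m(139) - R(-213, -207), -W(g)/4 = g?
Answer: 99/1906402 ≈ 5.1930e-5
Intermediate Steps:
W(g) = -4*g
R(z, o) = 5/2 - o/2
m(v) = 39 + v² (m(v) = v² + 39 = 39 + v²)
d = 19254 (d = (39 + 139²) - (5/2 - ½*(-207)) = (39 + 19321) - (5/2 + 207/2) = 19360 - 1*106 = 19360 - 106 = 19254)
1/(W(-128/198) + d) = 1/(-(-512)/198 + 19254) = 1/(-4*(-64/99) + 19254) = 1/(256/99 + 19254) = 1/(1906402/99) = 99/1906402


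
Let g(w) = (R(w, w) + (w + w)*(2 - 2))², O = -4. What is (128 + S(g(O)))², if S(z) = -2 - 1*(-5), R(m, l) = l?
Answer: 17161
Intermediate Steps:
g(w) = w² (g(w) = (w + (w + w)*(2 - 2))² = (w + (2*w)*0)² = (w + 0)² = w²)
S(z) = 3 (S(z) = -2 + 5 = 3)
(128 + S(g(O)))² = (128 + 3)² = 131² = 17161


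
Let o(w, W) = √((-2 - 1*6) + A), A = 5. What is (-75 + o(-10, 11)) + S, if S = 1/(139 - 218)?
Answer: -5926/79 + I*√3 ≈ -75.013 + 1.732*I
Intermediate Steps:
S = -1/79 (S = 1/(-79) = -1/79 ≈ -0.012658)
o(w, W) = I*√3 (o(w, W) = √((-2 - 1*6) + 5) = √((-2 - 6) + 5) = √(-8 + 5) = √(-3) = I*√3)
(-75 + o(-10, 11)) + S = (-75 + I*√3) - 1/79 = -5926/79 + I*√3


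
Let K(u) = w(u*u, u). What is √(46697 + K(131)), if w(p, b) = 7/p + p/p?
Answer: √801384385/131 ≈ 216.10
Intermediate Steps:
w(p, b) = 1 + 7/p (w(p, b) = 7/p + 1 = 1 + 7/p)
K(u) = (7 + u²)/u² (K(u) = (7 + u*u)/((u*u)) = (7 + u²)/(u²) = (7 + u²)/u²)
√(46697 + K(131)) = √(46697 + (1 + 7/131²)) = √(46697 + (1 + 7*(1/17161))) = √(46697 + (1 + 7/17161)) = √(46697 + 17168/17161) = √(801384385/17161) = √801384385/131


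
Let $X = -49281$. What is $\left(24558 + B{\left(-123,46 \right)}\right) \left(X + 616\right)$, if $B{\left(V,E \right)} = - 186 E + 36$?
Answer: $-780489270$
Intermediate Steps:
$B{\left(V,E \right)} = 36 - 186 E$
$\left(24558 + B{\left(-123,46 \right)}\right) \left(X + 616\right) = \left(24558 + \left(36 - 8556\right)\right) \left(-49281 + 616\right) = \left(24558 + \left(36 - 8556\right)\right) \left(-48665\right) = \left(24558 - 8520\right) \left(-48665\right) = 16038 \left(-48665\right) = -780489270$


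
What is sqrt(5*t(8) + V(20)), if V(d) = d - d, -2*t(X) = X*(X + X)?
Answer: 8*I*sqrt(5) ≈ 17.889*I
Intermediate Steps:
t(X) = -X**2 (t(X) = -X*(X + X)/2 = -X*2*X/2 = -X**2)
V(d) = 0
sqrt(5*t(8) + V(20)) = sqrt(5*(-1*8**2) + 0) = sqrt(5*(-1*64) + 0) = sqrt(5*(-64) + 0) = sqrt(-320 + 0) = sqrt(-320) = 8*I*sqrt(5)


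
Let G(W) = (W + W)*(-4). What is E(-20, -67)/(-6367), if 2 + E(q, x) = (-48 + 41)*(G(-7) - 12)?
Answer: 310/6367 ≈ 0.048689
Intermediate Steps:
G(W) = -8*W (G(W) = (2*W)*(-4) = -8*W)
E(q, x) = -310 (E(q, x) = -2 + (-48 + 41)*(-8*(-7) - 12) = -2 - 7*(56 - 12) = -2 - 7*44 = -2 - 308 = -310)
E(-20, -67)/(-6367) = -310/(-6367) = -310*(-1/6367) = 310/6367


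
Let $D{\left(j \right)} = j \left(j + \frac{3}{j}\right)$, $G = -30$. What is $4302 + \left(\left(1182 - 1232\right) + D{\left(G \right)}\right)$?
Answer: $5155$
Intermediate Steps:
$4302 + \left(\left(1182 - 1232\right) + D{\left(G \right)}\right) = 4302 + \left(\left(1182 - 1232\right) + \left(3 + \left(-30\right)^{2}\right)\right) = 4302 + \left(-50 + \left(3 + 900\right)\right) = 4302 + \left(-50 + 903\right) = 4302 + 853 = 5155$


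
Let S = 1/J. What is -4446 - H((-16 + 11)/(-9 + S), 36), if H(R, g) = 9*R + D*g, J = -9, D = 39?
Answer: -480105/82 ≈ -5854.9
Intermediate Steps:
S = -⅑ (S = 1/(-9) = -⅑ ≈ -0.11111)
H(R, g) = 9*R + 39*g
-4446 - H((-16 + 11)/(-9 + S), 36) = -4446 - (9*((-16 + 11)/(-9 - ⅑)) + 39*36) = -4446 - (9*(-5/(-82/9)) + 1404) = -4446 - (9*(-5*(-9/82)) + 1404) = -4446 - (9*(45/82) + 1404) = -4446 - (405/82 + 1404) = -4446 - 1*115533/82 = -4446 - 115533/82 = -480105/82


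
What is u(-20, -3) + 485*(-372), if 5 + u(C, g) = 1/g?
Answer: -541276/3 ≈ -1.8043e+5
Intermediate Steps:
u(C, g) = -5 + 1/g
u(-20, -3) + 485*(-372) = (-5 + 1/(-3)) + 485*(-372) = (-5 - ⅓) - 180420 = -16/3 - 180420 = -541276/3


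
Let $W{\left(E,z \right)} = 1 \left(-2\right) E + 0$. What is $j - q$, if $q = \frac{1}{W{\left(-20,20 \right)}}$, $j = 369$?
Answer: $\frac{14759}{40} \approx 368.98$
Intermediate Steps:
$W{\left(E,z \right)} = - 2 E$ ($W{\left(E,z \right)} = - 2 E + 0 = - 2 E$)
$q = \frac{1}{40}$ ($q = \frac{1}{\left(-2\right) \left(-20\right)} = \frac{1}{40} \approx 0.025$)
$j - q = 369 - \frac{1}{40} = \frac{14759}{40}$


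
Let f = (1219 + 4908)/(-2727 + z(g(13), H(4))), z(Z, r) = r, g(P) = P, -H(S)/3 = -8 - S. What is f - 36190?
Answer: -97393417/2691 ≈ -36192.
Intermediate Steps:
H(S) = 24 + 3*S (H(S) = -3*(-8 - S) = 24 + 3*S)
f = -6127/2691 (f = (1219 + 4908)/(-2727 + (24 + 3*4)) = 6127/(-2727 + (24 + 12)) = 6127/(-2727 + 36) = 6127/(-2691) = 6127*(-1/2691) = -6127/2691 ≈ -2.2768)
f - 36190 = -6127/2691 - 36190 = -97393417/2691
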